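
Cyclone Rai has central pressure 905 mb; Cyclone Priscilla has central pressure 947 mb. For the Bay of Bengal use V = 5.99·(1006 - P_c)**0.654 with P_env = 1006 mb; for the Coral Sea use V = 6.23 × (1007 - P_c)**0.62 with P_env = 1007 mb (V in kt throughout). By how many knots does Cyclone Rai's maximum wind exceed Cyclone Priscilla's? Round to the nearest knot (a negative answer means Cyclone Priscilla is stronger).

Cyclone Rai: ΔP = 101; V ≈ 5.99 × 101^0.654 ≈ 122.53 kt.
Cyclone Priscilla: ΔP = 60; V ≈ 6.23 × 60^0.62 ≈ 78.88 kt.
Difference ≈ 122.53 − 78.88 = 43.65 → 44 kt.

44 kt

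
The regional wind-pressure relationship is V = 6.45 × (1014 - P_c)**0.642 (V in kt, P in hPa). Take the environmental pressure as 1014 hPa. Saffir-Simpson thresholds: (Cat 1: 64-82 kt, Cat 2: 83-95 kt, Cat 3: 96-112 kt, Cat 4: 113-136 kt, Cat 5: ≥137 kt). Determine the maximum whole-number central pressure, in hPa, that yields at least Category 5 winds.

897 hPa

Category 5 begins at V = 137 kt.
Required ΔP = (137/6.45)^(1/0.642) = 21.240^1.558 ≈ 116.74 hPa.
P_c ≤ 1014 − 116.74 = 897.26, so the highest integer P_c is 897 hPa.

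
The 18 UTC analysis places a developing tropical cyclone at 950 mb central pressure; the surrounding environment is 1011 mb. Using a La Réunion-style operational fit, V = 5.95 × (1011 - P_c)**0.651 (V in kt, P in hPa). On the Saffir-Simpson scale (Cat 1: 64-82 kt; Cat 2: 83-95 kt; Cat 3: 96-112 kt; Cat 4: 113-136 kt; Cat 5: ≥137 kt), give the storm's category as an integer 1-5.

ΔP = 1011 − 950 = 61 mb.
V ≈ 5.95 × 61^0.651 = 5.95 × 14.53 ≈ 86 kt.
86 kt falls in the Category 2 band.

2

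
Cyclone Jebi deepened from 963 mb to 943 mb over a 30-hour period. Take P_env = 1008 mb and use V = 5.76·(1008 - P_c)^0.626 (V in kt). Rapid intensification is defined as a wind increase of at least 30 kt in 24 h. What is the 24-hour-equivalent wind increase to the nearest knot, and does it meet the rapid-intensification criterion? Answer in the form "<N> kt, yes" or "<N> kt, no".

V₁: ΔP = 45, V ≈ 5.76 × 45^0.626 ≈ 62.42 kt.
V₂: ΔP = 65, V ≈ 5.76 × 65^0.626 ≈ 78.58 kt.
ΔV over 30 h = 16.16 kt → 24 h equivalent = 16.16 × 24/30 ≈ 12.93 kt.
13 kt < 30 kt ⇒ not rapid intensification.

13 kt, no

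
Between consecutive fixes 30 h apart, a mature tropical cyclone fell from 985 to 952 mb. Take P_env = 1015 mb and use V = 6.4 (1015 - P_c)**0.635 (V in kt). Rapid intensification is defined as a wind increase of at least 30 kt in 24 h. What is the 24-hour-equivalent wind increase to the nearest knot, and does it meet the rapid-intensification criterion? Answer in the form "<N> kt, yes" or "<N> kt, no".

27 kt, no

V₁: ΔP = 30, V ≈ 6.4 × 30^0.635 ≈ 55.48 kt.
V₂: ΔP = 63, V ≈ 6.4 × 63^0.635 ≈ 88.87 kt.
ΔV over 30 h = 33.39 kt → 24 h equivalent = 33.39 × 24/30 ≈ 26.71 kt.
27 kt < 30 kt ⇒ not rapid intensification.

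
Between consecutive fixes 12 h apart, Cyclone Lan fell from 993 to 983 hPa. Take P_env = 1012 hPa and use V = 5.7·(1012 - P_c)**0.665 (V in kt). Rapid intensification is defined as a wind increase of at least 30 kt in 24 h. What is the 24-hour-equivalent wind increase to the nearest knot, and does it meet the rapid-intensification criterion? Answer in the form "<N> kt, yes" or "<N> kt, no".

26 kt, no

V₁: ΔP = 19, V ≈ 5.7 × 19^0.665 ≈ 40.39 kt.
V₂: ΔP = 29, V ≈ 5.7 × 29^0.665 ≈ 53.50 kt.
ΔV over 12 h = 13.11 kt → 24 h equivalent = 13.11 × 24/12 ≈ 26.22 kt.
26 kt < 30 kt ⇒ not rapid intensification.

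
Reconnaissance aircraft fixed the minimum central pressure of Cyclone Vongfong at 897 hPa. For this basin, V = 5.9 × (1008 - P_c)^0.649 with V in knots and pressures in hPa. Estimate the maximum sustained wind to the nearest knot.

125 kt

ΔP = 1008 − 897 = 111 hPa.
111^0.649 ≈ 21.253.
V ≈ 5.9 × 21.253 ≈ 125.4 kt.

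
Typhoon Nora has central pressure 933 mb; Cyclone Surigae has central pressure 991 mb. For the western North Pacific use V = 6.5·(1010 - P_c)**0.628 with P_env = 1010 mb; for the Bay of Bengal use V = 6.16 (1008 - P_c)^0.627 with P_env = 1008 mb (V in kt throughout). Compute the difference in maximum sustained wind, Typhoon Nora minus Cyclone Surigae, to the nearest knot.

Typhoon Nora: ΔP = 77; V ≈ 6.5 × 77^0.628 ≈ 99.46 kt.
Cyclone Surigae: ΔP = 17; V ≈ 6.16 × 17^0.627 ≈ 36.40 kt.
Difference ≈ 99.46 − 36.40 = 63.06 → 63 kt.

63 kt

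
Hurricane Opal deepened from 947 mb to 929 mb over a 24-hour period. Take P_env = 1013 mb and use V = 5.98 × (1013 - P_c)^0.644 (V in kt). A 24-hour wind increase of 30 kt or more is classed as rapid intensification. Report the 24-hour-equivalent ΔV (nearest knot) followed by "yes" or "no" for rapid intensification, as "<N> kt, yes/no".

V₁: ΔP = 66, V ≈ 5.98 × 66^0.644 ≈ 88.82 kt.
V₂: ΔP = 84, V ≈ 5.98 × 84^0.644 ≈ 103.74 kt.
ΔV over 24 h = 14.92 kt → 24 h equivalent = 14.92 × 24/24 ≈ 14.92 kt.
15 kt < 30 kt ⇒ not rapid intensification.

15 kt, no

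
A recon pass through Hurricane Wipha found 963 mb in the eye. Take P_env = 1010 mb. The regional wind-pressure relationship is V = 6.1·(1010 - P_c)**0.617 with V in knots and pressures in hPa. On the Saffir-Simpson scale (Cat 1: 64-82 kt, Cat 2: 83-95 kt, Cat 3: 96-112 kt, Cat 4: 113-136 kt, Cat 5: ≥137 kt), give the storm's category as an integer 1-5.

ΔP = 1010 − 963 = 47 mb.
V ≈ 6.1 × 47^0.617 = 6.1 × 10.76 ≈ 66 kt.
66 kt falls in the Category 1 band.

1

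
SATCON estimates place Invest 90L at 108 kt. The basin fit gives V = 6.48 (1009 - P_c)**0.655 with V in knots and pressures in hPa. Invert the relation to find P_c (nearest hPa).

936 hPa

ΔP = (V / 6.48)^(1/0.655) = (108/6.48)^1.527.
108/6.48 = 16.667; 16.667^1.527 ≈ 73.35 hPa.
P_c = 1009 − 73.35 = 935.65 ≈ 936 hPa.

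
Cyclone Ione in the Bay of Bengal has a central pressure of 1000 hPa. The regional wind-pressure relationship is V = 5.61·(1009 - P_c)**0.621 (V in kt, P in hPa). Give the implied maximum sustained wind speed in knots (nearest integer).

22 kt

ΔP = 1009 − 1000 = 9 hPa.
9^0.621 ≈ 3.914.
V ≈ 5.61 × 3.914 ≈ 22.0 kt.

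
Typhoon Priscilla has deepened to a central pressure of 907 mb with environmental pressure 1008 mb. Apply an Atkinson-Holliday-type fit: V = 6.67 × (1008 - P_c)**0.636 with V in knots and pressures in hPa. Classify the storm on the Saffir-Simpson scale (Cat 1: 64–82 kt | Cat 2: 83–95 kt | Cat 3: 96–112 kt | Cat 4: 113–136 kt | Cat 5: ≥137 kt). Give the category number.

ΔP = 1008 − 907 = 101 mb.
V ≈ 6.67 × 101^0.636 = 6.67 × 18.83 ≈ 126 kt.
126 kt falls in the Category 4 band.

4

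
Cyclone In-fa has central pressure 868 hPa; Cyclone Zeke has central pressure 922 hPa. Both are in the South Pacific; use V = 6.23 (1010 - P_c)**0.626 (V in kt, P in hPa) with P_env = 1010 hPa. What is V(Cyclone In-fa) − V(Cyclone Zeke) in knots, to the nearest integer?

Cyclone In-fa: ΔP = 142; V ≈ 6.23 × 142^0.626 ≈ 138.62 kt.
Cyclone Zeke: ΔP = 88; V ≈ 6.23 × 88^0.626 ≈ 102.74 kt.
Difference ≈ 138.62 − 102.74 = 35.88 → 36 kt.

36 kt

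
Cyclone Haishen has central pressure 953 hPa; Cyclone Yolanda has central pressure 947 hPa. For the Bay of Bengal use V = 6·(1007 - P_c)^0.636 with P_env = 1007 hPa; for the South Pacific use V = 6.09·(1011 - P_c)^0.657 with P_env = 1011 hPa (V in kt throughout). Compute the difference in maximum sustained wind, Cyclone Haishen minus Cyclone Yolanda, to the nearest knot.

-18 kt

Cyclone Haishen: ΔP = 54; V ≈ 6 × 54^0.636 ≈ 75.85 kt.
Cyclone Yolanda: ΔP = 64; V ≈ 6.09 × 64^0.657 ≈ 93.60 kt.
Difference ≈ 75.85 − 93.60 = -17.75 → -18 kt.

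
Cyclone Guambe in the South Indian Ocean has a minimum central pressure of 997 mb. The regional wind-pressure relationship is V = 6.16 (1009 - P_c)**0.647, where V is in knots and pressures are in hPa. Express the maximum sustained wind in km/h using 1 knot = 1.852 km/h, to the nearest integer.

57 km/h

ΔP = 1009 − 997 = 12 mb.
V ≈ 6.16 × 12^0.647 = 6.16 × 4.991 ≈ 30.748 kt.
30.748 × 1.852 ≈ 56.94 km/h → 57 km/h.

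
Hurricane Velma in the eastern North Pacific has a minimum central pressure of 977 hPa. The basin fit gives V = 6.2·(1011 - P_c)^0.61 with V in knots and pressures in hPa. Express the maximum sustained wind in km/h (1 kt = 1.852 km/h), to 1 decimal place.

98.7 km/h

ΔP = 1011 − 977 = 34 hPa.
V ≈ 6.2 × 34^0.61 = 6.2 × 8.594 ≈ 53.284 kt.
53.284 × 1.852 ≈ 98.68 km/h → 98.7 km/h.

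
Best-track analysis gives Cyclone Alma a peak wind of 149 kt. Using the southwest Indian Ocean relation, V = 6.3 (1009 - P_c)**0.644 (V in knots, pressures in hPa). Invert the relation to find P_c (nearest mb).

ΔP = (V / 6.3)^(1/0.644) = (149/6.3)^1.553.
149/6.3 = 23.651; 23.651^1.553 ≈ 135.93 mb.
P_c = 1009 − 135.93 = 873.07 ≈ 873 mb.

873 mb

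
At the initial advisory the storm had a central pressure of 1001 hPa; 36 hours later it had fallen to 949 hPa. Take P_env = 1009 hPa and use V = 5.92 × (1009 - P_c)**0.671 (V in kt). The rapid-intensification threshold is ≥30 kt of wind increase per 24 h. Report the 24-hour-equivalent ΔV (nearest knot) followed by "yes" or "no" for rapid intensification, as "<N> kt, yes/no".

V₁: ΔP = 8, V ≈ 5.92 × 8^0.671 ≈ 23.89 kt.
V₂: ΔP = 60, V ≈ 5.92 × 60^0.671 ≈ 92.36 kt.
ΔV over 36 h = 68.47 kt → 24 h equivalent = 68.47 × 24/36 ≈ 45.65 kt.
46 kt ≥ 30 kt ⇒ rapid intensification.

46 kt, yes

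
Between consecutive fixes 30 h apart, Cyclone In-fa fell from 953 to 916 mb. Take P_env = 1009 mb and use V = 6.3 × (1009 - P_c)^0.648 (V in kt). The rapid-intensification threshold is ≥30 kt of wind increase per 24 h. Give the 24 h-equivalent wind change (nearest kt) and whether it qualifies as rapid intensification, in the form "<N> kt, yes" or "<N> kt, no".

V₁: ΔP = 56, V ≈ 6.3 × 56^0.648 ≈ 85.54 kt.
V₂: ΔP = 93, V ≈ 6.3 × 93^0.648 ≈ 118.83 kt.
ΔV over 30 h = 33.29 kt → 24 h equivalent = 33.29 × 24/30 ≈ 26.63 kt.
27 kt < 30 kt ⇒ not rapid intensification.

27 kt, no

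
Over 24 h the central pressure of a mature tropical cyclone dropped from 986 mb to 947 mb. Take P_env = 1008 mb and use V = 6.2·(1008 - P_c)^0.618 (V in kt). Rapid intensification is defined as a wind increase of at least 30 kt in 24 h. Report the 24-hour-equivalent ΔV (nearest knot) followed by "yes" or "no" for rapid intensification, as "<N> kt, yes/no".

V₁: ΔP = 22, V ≈ 6.2 × 22^0.618 ≈ 41.88 kt.
V₂: ΔP = 61, V ≈ 6.2 × 61^0.618 ≈ 78.65 kt.
ΔV over 24 h = 36.77 kt → 24 h equivalent = 36.77 × 24/24 ≈ 36.77 kt.
37 kt ≥ 30 kt ⇒ rapid intensification.

37 kt, yes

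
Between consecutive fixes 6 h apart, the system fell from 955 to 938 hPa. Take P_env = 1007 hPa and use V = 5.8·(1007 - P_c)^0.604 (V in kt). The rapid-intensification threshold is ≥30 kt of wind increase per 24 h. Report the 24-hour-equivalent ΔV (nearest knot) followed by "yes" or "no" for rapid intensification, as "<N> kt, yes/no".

V₁: ΔP = 52, V ≈ 5.8 × 52^0.604 ≈ 63.08 kt.
V₂: ΔP = 69, V ≈ 5.8 × 69^0.604 ≈ 74.83 kt.
ΔV over 6 h = 11.75 kt → 24 h equivalent = 11.75 × 24/6 ≈ 47.00 kt.
47 kt ≥ 30 kt ⇒ rapid intensification.

47 kt, yes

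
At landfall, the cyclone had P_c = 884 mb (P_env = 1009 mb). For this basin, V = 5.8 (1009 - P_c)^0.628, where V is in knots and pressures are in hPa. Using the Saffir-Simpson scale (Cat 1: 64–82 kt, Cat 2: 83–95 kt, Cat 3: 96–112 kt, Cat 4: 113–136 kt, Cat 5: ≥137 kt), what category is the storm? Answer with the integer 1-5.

4

ΔP = 1009 − 884 = 125 mb.
V ≈ 5.8 × 125^0.628 = 5.8 × 20.74 ≈ 120 kt.
120 kt falls in the Category 4 band.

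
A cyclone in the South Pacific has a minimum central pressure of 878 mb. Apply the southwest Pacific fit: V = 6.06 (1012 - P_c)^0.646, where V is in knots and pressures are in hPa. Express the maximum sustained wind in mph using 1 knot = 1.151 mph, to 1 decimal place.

165.1 mph

ΔP = 1012 − 878 = 134 mb.
V ≈ 6.06 × 134^0.646 = 6.06 × 23.665 ≈ 143.411 kt.
143.411 × 1.151 ≈ 165.07 mph → 165.1 mph.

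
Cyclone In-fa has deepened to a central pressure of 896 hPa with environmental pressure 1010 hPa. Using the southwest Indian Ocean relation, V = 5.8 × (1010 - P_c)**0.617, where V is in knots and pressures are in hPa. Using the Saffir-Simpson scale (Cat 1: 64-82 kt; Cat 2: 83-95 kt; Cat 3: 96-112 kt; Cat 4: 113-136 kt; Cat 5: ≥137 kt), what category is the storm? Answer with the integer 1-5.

ΔP = 1010 − 896 = 114 hPa.
V ≈ 5.8 × 114^0.617 = 5.8 × 18.58 ≈ 108 kt.
108 kt falls in the Category 3 band.

3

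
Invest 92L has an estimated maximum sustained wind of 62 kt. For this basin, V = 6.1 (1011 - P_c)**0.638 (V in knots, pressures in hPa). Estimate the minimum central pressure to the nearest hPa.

ΔP = (V / 6.1)^(1/0.638) = (62/6.1)^1.567.
62/6.1 = 10.164; 10.164^1.567 ≈ 37.88 hPa.
P_c = 1011 − 37.88 = 973.12 ≈ 973 hPa.

973 hPa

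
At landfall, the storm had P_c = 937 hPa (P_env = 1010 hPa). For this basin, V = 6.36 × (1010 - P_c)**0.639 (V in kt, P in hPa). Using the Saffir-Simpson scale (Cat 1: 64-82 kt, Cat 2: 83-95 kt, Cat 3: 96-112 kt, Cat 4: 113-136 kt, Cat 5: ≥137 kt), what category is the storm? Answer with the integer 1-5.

3

ΔP = 1010 − 937 = 73 hPa.
V ≈ 6.36 × 73^0.639 = 6.36 × 15.51 ≈ 99 kt.
99 kt falls in the Category 3 band.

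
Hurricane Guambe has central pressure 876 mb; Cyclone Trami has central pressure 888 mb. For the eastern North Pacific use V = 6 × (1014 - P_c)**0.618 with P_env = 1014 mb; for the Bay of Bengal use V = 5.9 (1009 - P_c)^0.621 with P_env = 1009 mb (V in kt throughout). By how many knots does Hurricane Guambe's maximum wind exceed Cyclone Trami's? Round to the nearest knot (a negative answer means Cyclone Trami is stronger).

10 kt

Hurricane Guambe: ΔP = 138; V ≈ 6 × 138^0.618 ≈ 126.07 kt.
Cyclone Trami: ΔP = 121; V ≈ 5.9 × 121^0.621 ≈ 115.95 kt.
Difference ≈ 126.07 − 115.95 = 10.12 → 10 kt.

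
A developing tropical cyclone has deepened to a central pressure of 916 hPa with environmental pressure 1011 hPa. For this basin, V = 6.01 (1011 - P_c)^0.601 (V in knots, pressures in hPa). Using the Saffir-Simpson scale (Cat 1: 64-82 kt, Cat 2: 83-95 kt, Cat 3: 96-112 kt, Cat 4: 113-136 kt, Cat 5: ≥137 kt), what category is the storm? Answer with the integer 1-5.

2

ΔP = 1011 − 916 = 95 hPa.
V ≈ 6.01 × 95^0.601 = 6.01 × 15.44 ≈ 93 kt.
93 kt falls in the Category 2 band.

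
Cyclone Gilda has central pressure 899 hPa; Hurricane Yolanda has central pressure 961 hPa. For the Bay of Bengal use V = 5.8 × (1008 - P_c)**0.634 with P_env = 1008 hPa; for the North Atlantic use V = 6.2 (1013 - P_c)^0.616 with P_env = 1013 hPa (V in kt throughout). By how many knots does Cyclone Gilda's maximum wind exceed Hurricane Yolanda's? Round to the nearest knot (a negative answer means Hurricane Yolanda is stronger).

Cyclone Gilda: ΔP = 109; V ≈ 5.8 × 109^0.634 ≈ 113.54 kt.
Hurricane Yolanda: ΔP = 52; V ≈ 6.2 × 52^0.616 ≈ 70.70 kt.
Difference ≈ 113.54 − 70.70 = 42.84 → 43 kt.

43 kt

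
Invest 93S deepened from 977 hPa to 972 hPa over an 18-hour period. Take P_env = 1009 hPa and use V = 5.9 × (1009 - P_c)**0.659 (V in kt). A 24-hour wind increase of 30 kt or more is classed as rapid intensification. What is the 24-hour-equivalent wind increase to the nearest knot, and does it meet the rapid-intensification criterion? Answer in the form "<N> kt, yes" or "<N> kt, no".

V₁: ΔP = 32, V ≈ 5.9 × 32^0.659 ≈ 57.91 kt.
V₂: ΔP = 37, V ≈ 5.9 × 37^0.659 ≈ 63.72 kt.
ΔV over 18 h = 5.81 kt → 24 h equivalent = 5.81 × 24/18 ≈ 7.75 kt.
8 kt < 30 kt ⇒ not rapid intensification.

8 kt, no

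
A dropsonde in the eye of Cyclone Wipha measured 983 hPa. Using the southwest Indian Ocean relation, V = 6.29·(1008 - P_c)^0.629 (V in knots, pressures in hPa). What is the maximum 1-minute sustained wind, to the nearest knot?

48 kt

ΔP = 1008 − 983 = 25 hPa.
25^0.629 ≈ 7.574.
V ≈ 6.29 × 7.574 ≈ 47.6 kt.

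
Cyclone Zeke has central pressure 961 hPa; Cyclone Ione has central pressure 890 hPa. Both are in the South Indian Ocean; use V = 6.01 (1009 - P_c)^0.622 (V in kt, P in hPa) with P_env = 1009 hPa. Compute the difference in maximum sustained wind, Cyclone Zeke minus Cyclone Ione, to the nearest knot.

Cyclone Zeke: ΔP = 48; V ≈ 6.01 × 48^0.622 ≈ 66.77 kt.
Cyclone Ione: ΔP = 119; V ≈ 6.01 × 119^0.622 ≈ 117.45 kt.
Difference ≈ 66.77 − 117.45 = -50.68 → -51 kt.

-51 kt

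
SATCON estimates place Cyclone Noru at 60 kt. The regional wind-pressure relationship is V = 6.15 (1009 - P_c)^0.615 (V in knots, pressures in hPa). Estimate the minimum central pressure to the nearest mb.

ΔP = (V / 6.15)^(1/0.615) = (60/6.15)^1.626.
60/6.15 = 9.756; 9.756^1.626 ≈ 40.60 mb.
P_c = 1009 − 40.60 = 968.40 ≈ 968 mb.

968 mb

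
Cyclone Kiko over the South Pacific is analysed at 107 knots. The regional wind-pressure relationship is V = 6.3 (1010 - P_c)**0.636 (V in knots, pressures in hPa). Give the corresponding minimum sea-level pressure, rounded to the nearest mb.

ΔP = (V / 6.3)^(1/0.636) = (107/6.3)^1.572.
107/6.3 = 16.984; 16.984^1.572 ≈ 85.91 mb.
P_c = 1010 − 85.91 = 924.09 ≈ 924 mb.

924 mb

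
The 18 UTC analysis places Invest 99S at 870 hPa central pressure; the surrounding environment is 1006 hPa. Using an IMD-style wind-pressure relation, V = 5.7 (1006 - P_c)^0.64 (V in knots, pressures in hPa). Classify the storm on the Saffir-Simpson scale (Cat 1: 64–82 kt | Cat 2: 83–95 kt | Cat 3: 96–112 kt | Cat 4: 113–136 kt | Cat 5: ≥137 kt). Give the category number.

ΔP = 1006 − 870 = 136 hPa.
V ≈ 5.7 × 136^0.64 = 5.7 × 23.20 ≈ 132 kt.
132 kt falls in the Category 4 band.

4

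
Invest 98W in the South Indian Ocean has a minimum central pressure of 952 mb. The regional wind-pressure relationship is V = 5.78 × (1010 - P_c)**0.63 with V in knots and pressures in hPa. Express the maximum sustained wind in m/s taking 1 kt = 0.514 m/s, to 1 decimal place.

ΔP = 1010 − 952 = 58 mb.
V ≈ 5.78 × 58^0.63 = 5.78 × 12.911 ≈ 74.626 kt.
74.626 × 0.514 ≈ 38.36 m/s → 38.4 m/s.

38.4 m/s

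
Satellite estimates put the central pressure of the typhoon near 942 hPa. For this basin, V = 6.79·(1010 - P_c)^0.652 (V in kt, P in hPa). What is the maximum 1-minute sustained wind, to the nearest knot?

106 kt

ΔP = 1010 − 942 = 68 hPa.
68^0.652 ≈ 15.660.
V ≈ 6.79 × 15.660 ≈ 106.3 kt.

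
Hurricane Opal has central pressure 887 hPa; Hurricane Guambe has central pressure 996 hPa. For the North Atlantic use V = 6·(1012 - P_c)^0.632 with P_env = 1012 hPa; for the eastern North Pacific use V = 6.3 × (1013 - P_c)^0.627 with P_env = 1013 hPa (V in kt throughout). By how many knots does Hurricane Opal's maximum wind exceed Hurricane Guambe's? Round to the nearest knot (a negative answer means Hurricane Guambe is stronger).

90 kt

Hurricane Opal: ΔP = 125; V ≈ 6 × 125^0.632 ≈ 126.88 kt.
Hurricane Guambe: ΔP = 17; V ≈ 6.3 × 17^0.627 ≈ 37.22 kt.
Difference ≈ 126.88 − 37.22 = 89.66 → 90 kt.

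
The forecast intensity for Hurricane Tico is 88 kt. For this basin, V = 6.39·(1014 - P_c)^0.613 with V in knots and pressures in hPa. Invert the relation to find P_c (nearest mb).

942 mb

ΔP = (V / 6.39)^(1/0.613) = (88/6.39)^1.631.
88/6.39 = 13.772; 13.772^1.631 ≈ 72.12 mb.
P_c = 1014 − 72.12 = 941.88 ≈ 942 mb.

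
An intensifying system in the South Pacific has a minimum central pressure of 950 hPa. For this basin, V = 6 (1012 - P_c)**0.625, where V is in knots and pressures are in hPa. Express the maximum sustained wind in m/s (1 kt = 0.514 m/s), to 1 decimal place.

40.7 m/s

ΔP = 1012 − 950 = 62 hPa.
V ≈ 6 × 62^0.625 = 6 × 13.190 ≈ 79.140 kt.
79.140 × 0.514 ≈ 40.68 m/s → 40.7 m/s.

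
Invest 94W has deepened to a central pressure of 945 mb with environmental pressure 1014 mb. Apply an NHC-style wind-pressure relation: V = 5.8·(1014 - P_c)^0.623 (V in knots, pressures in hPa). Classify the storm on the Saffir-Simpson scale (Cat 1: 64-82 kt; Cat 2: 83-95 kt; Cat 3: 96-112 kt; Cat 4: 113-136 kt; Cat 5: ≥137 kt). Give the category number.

1

ΔP = 1014 − 945 = 69 mb.
V ≈ 5.8 × 69^0.623 = 5.8 × 13.98 ≈ 81 kt.
81 kt falls in the Category 1 band.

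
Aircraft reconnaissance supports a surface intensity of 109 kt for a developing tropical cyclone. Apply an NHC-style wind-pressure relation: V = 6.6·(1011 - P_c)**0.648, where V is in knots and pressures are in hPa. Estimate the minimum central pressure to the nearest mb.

935 mb

ΔP = (V / 6.6)^(1/0.648) = (109/6.6)^1.543.
109/6.6 = 16.515; 16.515^1.543 ≈ 75.76 mb.
P_c = 1011 − 75.76 = 935.24 ≈ 935 mb.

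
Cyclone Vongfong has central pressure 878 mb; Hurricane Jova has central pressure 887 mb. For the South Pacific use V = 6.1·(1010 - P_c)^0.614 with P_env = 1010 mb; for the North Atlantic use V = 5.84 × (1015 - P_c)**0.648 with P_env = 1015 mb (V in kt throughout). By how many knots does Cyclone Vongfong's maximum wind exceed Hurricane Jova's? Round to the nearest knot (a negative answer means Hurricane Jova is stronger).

Cyclone Vongfong: ΔP = 132; V ≈ 6.1 × 132^0.614 ≈ 122.28 kt.
Hurricane Jova: ΔP = 128; V ≈ 5.84 × 128^0.648 ≈ 135.48 kt.
Difference ≈ 122.28 − 135.48 = -13.20 → -13 kt.

-13 kt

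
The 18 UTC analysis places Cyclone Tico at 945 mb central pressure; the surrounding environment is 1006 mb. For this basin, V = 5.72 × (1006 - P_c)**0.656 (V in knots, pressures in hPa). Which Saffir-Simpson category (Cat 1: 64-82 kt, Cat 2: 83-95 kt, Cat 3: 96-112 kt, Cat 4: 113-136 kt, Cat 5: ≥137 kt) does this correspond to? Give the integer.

2

ΔP = 1006 − 945 = 61 mb.
V ≈ 5.72 × 61^0.656 = 5.72 × 14.83 ≈ 85 kt.
85 kt falls in the Category 2 band.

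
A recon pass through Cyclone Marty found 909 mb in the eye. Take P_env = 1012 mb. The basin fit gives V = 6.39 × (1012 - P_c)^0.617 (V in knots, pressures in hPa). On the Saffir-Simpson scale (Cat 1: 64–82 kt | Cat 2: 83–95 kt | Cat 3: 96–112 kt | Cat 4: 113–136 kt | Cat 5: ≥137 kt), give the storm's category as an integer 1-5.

ΔP = 1012 − 909 = 103 mb.
V ≈ 6.39 × 103^0.617 = 6.39 × 17.46 ≈ 112 kt.
112 kt falls in the Category 3 band.

3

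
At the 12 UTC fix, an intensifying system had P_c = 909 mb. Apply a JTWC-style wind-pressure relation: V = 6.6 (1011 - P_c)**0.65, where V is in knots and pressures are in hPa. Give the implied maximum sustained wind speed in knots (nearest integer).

ΔP = 1011 − 909 = 102 mb.
102^0.65 ≈ 20.211.
V ≈ 6.6 × 20.211 ≈ 133.4 kt.

133 kt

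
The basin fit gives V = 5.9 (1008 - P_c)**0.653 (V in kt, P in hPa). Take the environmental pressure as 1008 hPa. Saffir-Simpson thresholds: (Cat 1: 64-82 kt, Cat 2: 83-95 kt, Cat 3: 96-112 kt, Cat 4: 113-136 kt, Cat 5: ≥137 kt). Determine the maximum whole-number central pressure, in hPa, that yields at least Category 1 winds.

969 hPa

Category 1 begins at V = 64 kt.
Required ΔP = (64/5.9)^(1/0.653) = 10.847^1.531 ≈ 38.50 hPa.
P_c ≤ 1008 − 38.50 = 969.50, so the highest integer P_c is 969 hPa.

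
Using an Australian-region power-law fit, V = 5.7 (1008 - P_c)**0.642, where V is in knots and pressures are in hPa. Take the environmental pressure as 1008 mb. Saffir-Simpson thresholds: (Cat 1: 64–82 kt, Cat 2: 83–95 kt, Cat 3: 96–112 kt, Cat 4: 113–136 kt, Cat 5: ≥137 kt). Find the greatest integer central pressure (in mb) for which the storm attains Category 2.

Category 2 begins at V = 83 kt.
Required ΔP = (83/5.7)^(1/0.642) = 14.561^1.558 ≈ 64.84 mb.
P_c ≤ 1008 − 64.84 = 943.16, so the highest integer P_c is 943 mb.

943 mb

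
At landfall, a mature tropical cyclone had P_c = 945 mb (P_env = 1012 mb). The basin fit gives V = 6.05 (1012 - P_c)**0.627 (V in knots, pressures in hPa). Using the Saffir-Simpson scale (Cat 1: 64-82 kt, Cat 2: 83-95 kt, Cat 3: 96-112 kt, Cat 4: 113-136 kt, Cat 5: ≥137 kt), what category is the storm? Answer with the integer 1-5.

2

ΔP = 1012 − 945 = 67 mb.
V ≈ 6.05 × 67^0.627 = 6.05 × 13.96 ≈ 84 kt.
84 kt falls in the Category 2 band.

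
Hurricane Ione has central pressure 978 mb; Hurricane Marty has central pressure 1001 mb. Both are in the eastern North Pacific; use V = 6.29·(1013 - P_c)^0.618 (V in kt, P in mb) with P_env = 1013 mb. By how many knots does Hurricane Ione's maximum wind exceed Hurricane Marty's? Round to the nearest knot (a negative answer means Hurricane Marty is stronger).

Hurricane Ione: ΔP = 35; V ≈ 6.29 × 35^0.618 ≈ 56.61 kt.
Hurricane Marty: ΔP = 12; V ≈ 6.29 × 12^0.618 ≈ 29.21 kt.
Difference ≈ 56.61 − 29.21 = 27.40 → 27 kt.

27 kt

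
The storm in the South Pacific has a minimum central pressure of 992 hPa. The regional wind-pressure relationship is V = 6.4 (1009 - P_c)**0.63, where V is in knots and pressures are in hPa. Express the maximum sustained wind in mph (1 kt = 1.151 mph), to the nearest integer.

44 mph

ΔP = 1009 − 992 = 17 hPa.
V ≈ 6.4 × 17^0.63 = 6.4 × 5.959 ≈ 38.138 kt.
38.138 × 1.151 ≈ 43.90 mph → 44 mph.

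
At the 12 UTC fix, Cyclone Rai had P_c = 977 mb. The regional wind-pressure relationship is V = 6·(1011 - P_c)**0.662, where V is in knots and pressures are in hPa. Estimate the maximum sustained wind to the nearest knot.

62 kt

ΔP = 1011 − 977 = 34 mb.
34^0.662 ≈ 10.324.
V ≈ 6 × 10.324 ≈ 61.9 kt.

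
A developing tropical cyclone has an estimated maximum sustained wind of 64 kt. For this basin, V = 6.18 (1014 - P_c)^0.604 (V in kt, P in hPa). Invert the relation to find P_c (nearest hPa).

ΔP = (V / 6.18)^(1/0.604) = (64/6.18)^1.656.
64/6.18 = 10.356; 10.356^1.656 ≈ 47.95 hPa.
P_c = 1014 − 47.95 = 966.05 ≈ 966 hPa.

966 hPa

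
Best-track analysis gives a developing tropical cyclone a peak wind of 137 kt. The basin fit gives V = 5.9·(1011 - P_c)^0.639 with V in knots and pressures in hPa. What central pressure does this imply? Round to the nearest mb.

874 mb

ΔP = (V / 5.9)^(1/0.639) = (137/5.9)^1.565.
137/5.9 = 23.220; 23.220^1.565 ≈ 137.25 mb.
P_c = 1011 − 137.25 = 873.75 ≈ 874 mb.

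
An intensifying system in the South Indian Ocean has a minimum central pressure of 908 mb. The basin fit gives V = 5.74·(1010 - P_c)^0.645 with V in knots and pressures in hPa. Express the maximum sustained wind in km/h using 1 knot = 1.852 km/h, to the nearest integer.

ΔP = 1010 − 908 = 102 mb.
V ≈ 5.74 × 102^0.645 = 5.74 × 19.749 ≈ 113.360 kt.
113.360 × 1.852 ≈ 209.94 km/h → 210 km/h.

210 km/h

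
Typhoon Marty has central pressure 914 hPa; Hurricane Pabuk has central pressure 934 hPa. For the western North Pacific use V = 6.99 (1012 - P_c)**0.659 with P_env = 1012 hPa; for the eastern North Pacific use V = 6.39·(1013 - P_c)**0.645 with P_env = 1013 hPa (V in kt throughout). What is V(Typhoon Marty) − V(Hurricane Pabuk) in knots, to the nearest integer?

36 kt

Typhoon Marty: ΔP = 98; V ≈ 6.99 × 98^0.659 ≈ 143.45 kt.
Hurricane Pabuk: ΔP = 79; V ≈ 6.39 × 79^0.645 ≈ 107.02 kt.
Difference ≈ 143.45 − 107.02 = 36.43 → 36 kt.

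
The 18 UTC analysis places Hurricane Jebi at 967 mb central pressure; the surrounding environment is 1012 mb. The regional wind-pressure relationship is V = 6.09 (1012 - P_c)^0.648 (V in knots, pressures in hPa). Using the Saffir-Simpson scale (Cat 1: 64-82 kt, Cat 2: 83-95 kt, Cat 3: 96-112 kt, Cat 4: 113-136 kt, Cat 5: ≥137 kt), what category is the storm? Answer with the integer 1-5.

1

ΔP = 1012 − 967 = 45 mb.
V ≈ 6.09 × 45^0.648 = 6.09 × 11.78 ≈ 72 kt.
72 kt falls in the Category 1 band.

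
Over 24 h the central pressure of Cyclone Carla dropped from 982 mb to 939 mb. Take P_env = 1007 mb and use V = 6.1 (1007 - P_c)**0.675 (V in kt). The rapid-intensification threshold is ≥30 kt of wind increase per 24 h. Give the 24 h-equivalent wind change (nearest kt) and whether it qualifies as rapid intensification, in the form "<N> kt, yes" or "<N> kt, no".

V₁: ΔP = 25, V ≈ 6.1 × 25^0.675 ≈ 53.57 kt.
V₂: ΔP = 68, V ≈ 6.1 × 68^0.675 ≈ 105.26 kt.
ΔV over 24 h = 51.69 kt → 24 h equivalent = 51.69 × 24/24 ≈ 51.69 kt.
52 kt ≥ 30 kt ⇒ rapid intensification.

52 kt, yes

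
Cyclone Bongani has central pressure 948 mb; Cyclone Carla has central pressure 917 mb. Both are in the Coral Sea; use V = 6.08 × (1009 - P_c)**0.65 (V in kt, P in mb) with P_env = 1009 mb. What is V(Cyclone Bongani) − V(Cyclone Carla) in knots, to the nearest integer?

Cyclone Bongani: ΔP = 61; V ≈ 6.08 × 61^0.65 ≈ 87.98 kt.
Cyclone Carla: ΔP = 92; V ≈ 6.08 × 92^0.65 ≈ 114.91 kt.
Difference ≈ 87.98 − 114.91 = -26.93 → -27 kt.

-27 kt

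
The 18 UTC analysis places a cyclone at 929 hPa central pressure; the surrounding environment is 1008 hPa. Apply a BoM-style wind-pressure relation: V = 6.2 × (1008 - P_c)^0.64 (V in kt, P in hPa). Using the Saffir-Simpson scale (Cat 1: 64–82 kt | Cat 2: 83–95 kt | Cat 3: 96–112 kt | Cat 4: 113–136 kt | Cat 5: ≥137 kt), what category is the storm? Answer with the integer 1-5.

3

ΔP = 1008 − 929 = 79 hPa.
V ≈ 6.2 × 79^0.64 = 6.2 × 16.39 ≈ 102 kt.
102 kt falls in the Category 3 band.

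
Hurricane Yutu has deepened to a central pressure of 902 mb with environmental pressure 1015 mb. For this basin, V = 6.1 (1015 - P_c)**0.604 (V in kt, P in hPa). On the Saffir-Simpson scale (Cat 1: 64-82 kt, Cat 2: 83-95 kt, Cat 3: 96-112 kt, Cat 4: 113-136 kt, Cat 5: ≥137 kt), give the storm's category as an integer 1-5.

3

ΔP = 1015 − 902 = 113 mb.
V ≈ 6.1 × 113^0.604 = 6.1 × 17.38 ≈ 106 kt.
106 kt falls in the Category 3 band.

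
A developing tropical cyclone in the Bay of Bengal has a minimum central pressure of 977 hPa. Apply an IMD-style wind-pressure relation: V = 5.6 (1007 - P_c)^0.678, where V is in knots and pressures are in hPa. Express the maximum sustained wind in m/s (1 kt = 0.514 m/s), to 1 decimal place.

ΔP = 1007 − 977 = 30 hPa.
V ≈ 5.6 × 30^0.678 = 5.6 × 10.034 ≈ 56.192 kt.
56.192 × 0.514 ≈ 28.88 m/s → 28.9 m/s.

28.9 m/s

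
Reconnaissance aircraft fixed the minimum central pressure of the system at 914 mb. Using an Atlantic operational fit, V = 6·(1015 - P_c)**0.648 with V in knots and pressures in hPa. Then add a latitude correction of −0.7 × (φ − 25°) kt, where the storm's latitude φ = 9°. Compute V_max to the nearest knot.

ΔP = 1015 − 914 = 101 mb.
101^0.648 ≈ 19.898.
V ≈ 6 × 19.898 ≈ 119.4 kt.
Latitude correction: −0.7 × (9 − 25) = 11.2 kt.
Corrected V ≈ 130.6 kt → 131 kt.

131 kt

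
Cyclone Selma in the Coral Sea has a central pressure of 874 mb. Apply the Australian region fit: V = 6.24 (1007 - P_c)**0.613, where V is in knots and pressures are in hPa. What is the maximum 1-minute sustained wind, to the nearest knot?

ΔP = 1007 − 874 = 133 mb.
133^0.613 ≈ 20.041.
V ≈ 6.24 × 20.041 ≈ 125.1 kt.

125 kt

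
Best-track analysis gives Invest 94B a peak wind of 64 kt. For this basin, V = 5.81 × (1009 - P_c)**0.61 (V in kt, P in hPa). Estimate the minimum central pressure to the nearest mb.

ΔP = (V / 5.81)^(1/0.61) = (64/5.81)^1.639.
64/5.81 = 11.015; 11.015^1.639 ≈ 51.07 mb.
P_c = 1009 − 51.07 = 957.93 ≈ 958 mb.

958 mb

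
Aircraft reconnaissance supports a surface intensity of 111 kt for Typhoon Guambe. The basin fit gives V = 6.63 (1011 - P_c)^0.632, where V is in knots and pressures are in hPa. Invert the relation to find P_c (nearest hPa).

925 hPa

ΔP = (V / 6.63)^(1/0.632) = (111/6.63)^1.582.
111/6.63 = 16.742; 16.742^1.582 ≈ 86.38 hPa.
P_c = 1011 − 86.38 = 924.62 ≈ 925 hPa.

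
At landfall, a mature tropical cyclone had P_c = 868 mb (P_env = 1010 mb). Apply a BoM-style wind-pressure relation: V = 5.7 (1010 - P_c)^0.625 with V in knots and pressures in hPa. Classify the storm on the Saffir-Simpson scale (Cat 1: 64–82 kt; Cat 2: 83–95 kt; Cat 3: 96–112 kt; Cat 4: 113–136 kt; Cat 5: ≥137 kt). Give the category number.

4

ΔP = 1010 − 868 = 142 mb.
V ≈ 5.7 × 142^0.625 = 5.7 × 22.14 ≈ 126 kt.
126 kt falls in the Category 4 band.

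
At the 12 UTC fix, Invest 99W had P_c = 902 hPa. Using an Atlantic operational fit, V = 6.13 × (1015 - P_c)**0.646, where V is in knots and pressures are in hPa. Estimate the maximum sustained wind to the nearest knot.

130 kt

ΔP = 1015 − 902 = 113 hPa.
113^0.646 ≈ 21.198.
V ≈ 6.13 × 21.198 ≈ 129.9 kt.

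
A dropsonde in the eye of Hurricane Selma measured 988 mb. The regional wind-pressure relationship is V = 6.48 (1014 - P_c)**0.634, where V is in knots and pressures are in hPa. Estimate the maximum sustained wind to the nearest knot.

ΔP = 1014 − 988 = 26 mb.
26^0.634 ≈ 7.890.
V ≈ 6.48 × 7.890 ≈ 51.1 kt.

51 kt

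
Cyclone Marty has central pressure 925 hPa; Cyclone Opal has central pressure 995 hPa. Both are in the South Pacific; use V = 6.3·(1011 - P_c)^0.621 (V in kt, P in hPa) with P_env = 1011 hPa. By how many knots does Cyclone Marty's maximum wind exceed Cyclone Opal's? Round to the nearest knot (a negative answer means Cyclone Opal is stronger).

65 kt

Cyclone Marty: ΔP = 86; V ≈ 6.3 × 86^0.621 ≈ 100.15 kt.
Cyclone Opal: ΔP = 16; V ≈ 6.3 × 16^0.621 ≈ 35.25 kt.
Difference ≈ 100.15 − 35.25 = 64.90 → 65 kt.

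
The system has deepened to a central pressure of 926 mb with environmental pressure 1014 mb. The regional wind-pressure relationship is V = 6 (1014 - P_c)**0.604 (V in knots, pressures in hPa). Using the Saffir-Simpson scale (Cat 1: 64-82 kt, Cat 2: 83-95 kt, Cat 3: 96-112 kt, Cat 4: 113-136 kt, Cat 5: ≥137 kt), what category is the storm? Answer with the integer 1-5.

2

ΔP = 1014 − 926 = 88 mb.
V ≈ 6 × 88^0.604 = 6 × 14.94 ≈ 90 kt.
90 kt falls in the Category 2 band.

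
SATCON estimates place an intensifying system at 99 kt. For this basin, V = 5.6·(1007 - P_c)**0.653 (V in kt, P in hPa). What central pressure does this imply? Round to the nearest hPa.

926 hPa

ΔP = (V / 5.6)^(1/0.653) = (99/5.6)^1.531.
99/5.6 = 17.679; 17.679^1.531 ≈ 81.35 hPa.
P_c = 1007 − 81.35 = 925.65 ≈ 926 hPa.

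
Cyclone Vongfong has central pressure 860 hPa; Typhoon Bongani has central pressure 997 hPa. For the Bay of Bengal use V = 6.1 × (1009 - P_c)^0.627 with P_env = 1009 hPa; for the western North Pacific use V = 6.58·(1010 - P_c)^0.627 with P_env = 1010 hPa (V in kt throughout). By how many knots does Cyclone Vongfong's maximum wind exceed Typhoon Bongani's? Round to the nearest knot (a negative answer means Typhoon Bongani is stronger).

Cyclone Vongfong: ΔP = 149; V ≈ 6.1 × 149^0.627 ≈ 140.58 kt.
Typhoon Bongani: ΔP = 13; V ≈ 6.58 × 13^0.627 ≈ 32.86 kt.
Difference ≈ 140.58 − 32.86 = 107.72 → 108 kt.

108 kt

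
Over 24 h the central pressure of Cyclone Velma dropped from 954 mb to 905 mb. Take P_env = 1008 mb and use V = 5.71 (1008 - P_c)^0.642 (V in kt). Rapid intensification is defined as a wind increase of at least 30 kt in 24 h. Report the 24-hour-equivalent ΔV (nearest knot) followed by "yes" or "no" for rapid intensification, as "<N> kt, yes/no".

V₁: ΔP = 54, V ≈ 5.71 × 54^0.642 ≈ 73.93 kt.
V₂: ΔP = 103, V ≈ 5.71 × 103^0.642 ≈ 111.91 kt.
ΔV over 24 h = 37.98 kt → 24 h equivalent = 37.98 × 24/24 ≈ 37.98 kt.
38 kt ≥ 30 kt ⇒ rapid intensification.

38 kt, yes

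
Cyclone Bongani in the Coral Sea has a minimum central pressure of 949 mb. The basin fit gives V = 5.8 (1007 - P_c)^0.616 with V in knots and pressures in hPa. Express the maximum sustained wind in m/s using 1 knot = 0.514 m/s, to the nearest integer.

ΔP = 1007 − 949 = 58 mb.
V ≈ 5.8 × 58^0.616 = 5.8 × 12.198 ≈ 70.746 kt.
70.746 × 0.514 ≈ 36.36 m/s → 36 m/s.

36 m/s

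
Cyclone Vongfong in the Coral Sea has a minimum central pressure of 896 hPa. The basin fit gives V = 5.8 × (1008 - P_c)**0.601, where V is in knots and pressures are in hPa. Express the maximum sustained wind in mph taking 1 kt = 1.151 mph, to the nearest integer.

114 mph

ΔP = 1008 − 896 = 112 hPa.
V ≈ 5.8 × 112^0.601 = 5.8 × 17.044 ≈ 98.857 kt.
98.857 × 1.151 ≈ 113.78 mph → 114 mph.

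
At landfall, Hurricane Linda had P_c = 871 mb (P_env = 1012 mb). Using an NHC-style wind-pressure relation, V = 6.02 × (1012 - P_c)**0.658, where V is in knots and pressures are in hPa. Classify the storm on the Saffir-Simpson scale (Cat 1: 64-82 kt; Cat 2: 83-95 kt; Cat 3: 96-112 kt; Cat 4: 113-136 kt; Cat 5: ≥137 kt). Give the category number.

5

ΔP = 1012 − 871 = 141 mb.
V ≈ 6.02 × 141^0.658 = 6.02 × 25.95 ≈ 156 kt.
156 kt falls in the Category 5 band.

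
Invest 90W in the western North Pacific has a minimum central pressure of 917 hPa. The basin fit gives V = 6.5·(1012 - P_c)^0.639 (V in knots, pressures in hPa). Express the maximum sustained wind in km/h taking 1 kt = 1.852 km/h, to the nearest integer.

ΔP = 1012 − 917 = 95 hPa.
V ≈ 6.5 × 95^0.639 = 6.5 × 18.355 ≈ 119.311 kt.
119.311 × 1.852 ≈ 220.96 km/h → 221 km/h.

221 km/h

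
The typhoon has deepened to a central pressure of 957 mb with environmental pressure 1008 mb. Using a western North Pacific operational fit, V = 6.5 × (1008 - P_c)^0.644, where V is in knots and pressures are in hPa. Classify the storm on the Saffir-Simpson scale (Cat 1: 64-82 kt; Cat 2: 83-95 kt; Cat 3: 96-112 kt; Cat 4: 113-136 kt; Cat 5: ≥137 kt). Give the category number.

ΔP = 1008 − 957 = 51 mb.
V ≈ 6.5 × 51^0.644 = 6.5 × 12.58 ≈ 82 kt.
82 kt falls in the Category 1 band.

1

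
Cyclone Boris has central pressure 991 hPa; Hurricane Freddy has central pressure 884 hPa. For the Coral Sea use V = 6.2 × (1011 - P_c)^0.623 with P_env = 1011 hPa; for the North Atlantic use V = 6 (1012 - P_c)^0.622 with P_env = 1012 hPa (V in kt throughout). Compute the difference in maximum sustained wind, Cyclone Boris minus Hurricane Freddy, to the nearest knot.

Cyclone Boris: ΔP = 20; V ≈ 6.2 × 20^0.623 ≈ 40.08 kt.
Hurricane Freddy: ΔP = 128; V ≈ 6 × 128^0.622 ≈ 122.70 kt.
Difference ≈ 40.08 − 122.70 = -82.62 → -83 kt.

-83 kt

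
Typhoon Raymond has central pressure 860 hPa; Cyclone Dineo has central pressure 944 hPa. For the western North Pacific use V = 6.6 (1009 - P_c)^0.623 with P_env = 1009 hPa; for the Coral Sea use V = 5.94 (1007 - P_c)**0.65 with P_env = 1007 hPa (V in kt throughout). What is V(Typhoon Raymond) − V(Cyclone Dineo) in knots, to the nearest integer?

61 kt

Typhoon Raymond: ΔP = 149; V ≈ 6.6 × 149^0.623 ≈ 149.09 kt.
Cyclone Dineo: ΔP = 63; V ≈ 5.94 × 63^0.65 ≈ 87.77 kt.
Difference ≈ 149.09 − 87.77 = 61.32 → 61 kt.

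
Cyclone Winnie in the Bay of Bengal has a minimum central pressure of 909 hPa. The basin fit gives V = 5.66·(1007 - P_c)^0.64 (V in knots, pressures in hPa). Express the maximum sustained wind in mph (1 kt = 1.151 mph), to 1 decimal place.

ΔP = 1007 − 909 = 98 hPa.
V ≈ 5.66 × 98^0.64 = 5.66 × 18.810 ≈ 106.464 kt.
106.464 × 1.151 ≈ 122.54 mph → 122.5 mph.

122.5 mph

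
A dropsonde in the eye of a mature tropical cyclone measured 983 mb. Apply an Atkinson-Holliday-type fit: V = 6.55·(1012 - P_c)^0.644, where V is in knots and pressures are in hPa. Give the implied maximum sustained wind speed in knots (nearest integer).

57 kt

ΔP = 1012 − 983 = 29 mb.
29^0.644 ≈ 8.745.
V ≈ 6.55 × 8.745 ≈ 57.3 kt.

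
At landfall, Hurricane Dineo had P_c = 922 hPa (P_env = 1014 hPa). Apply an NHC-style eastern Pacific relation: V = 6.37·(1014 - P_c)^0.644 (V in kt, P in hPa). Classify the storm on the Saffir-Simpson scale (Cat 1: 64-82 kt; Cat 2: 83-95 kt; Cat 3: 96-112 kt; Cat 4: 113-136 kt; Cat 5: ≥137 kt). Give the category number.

ΔP = 1014 − 922 = 92 hPa.
V ≈ 6.37 × 92^0.644 = 6.37 × 18.39 ≈ 117 kt.
117 kt falls in the Category 4 band.

4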